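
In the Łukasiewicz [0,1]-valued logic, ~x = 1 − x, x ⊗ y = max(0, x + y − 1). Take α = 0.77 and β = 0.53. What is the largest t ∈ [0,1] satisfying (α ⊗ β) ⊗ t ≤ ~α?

0.93

α ⊗ β = max(0, 0.77 + 0.53 − 1) = max(0, 0.30) = 0.30
So the left factor is α ⊗ β = 0.30.
~α = 1 − 0.77 = 0.23
So the right-hand bound is ~α = 0.23.
The residuum of the Łukasiewicz t-norm gives the supremum: min(1, 1 − 0.30 + 0.23).
1 − 0.30 + 0.23 = 0.93, so t = min(1, 0.93) = 0.93.
Check: 0.30 ⊗ 0.93 = max(0, 0.23) = 0.23 ≤ 0.23.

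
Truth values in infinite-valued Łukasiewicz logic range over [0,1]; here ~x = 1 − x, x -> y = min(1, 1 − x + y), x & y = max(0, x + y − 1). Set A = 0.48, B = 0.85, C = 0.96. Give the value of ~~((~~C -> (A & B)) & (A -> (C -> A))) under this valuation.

0.37

~C = 1 − 0.96 = 0.04
~~C = 1 − 0.04 = 0.96
A & B = max(0, 0.48 + 0.85 − 1) = max(0, 0.33) = 0.33
~~C -> (A & B) = min(1, 1 − 0.96 + 0.33) = min(1, 0.37) = 0.37
C -> A = min(1, 1 − 0.96 + 0.48) = min(1, 0.52) = 0.52
A -> (C -> A) = min(1, 1 − 0.48 + 0.52) = min(1, 1.04) = 1.00
(~~C -> (A & B)) & (A -> (C -> A)) = max(0, 0.37 + 1.00 − 1) = max(0, 0.37) = 0.37
~((~~C -> (A & B)) & (A -> (C -> A))) = 1 − 0.37 = 0.63
~~((~~C -> (A & B)) & (A -> (C -> A))) = 1 − 0.63 = 0.37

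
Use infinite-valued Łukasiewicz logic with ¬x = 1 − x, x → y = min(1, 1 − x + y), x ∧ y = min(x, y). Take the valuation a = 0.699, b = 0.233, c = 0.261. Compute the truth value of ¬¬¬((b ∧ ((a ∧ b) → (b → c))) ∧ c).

0.767

a ∧ b = min(0.699, 0.233) = 0.233
b → c = min(1, 1 − 0.233 + 0.261) = min(1, 1.028) = 1.000
(a ∧ b) → (b → c) = min(1, 1 − 0.233 + 1.000) = min(1, 1.767) = 1.000
b ∧ ((a ∧ b) → (b → c)) = min(0.233, 1.000) = 0.233
(b ∧ ((a ∧ b) → (b → c))) ∧ c = min(0.233, 0.261) = 0.233
¬((b ∧ ((a ∧ b) → (b → c))) ∧ c) = 1 − 0.233 = 0.767
¬¬((b ∧ ((a ∧ b) → (b → c))) ∧ c) = 1 − 0.767 = 0.233
¬¬¬((b ∧ ((a ∧ b) → (b → c))) ∧ c) = 1 − 0.233 = 0.767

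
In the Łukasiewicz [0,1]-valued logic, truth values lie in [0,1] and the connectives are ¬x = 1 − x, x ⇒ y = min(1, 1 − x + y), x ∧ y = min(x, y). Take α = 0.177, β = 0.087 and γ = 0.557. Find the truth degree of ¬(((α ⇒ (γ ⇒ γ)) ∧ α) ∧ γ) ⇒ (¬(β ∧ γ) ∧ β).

γ ⇒ γ = min(1, 1 − 0.557 + 0.557) = min(1, 1.000) = 1.000
α ⇒ (γ ⇒ γ) = min(1, 1 − 0.177 + 1.000) = min(1, 1.823) = 1.000
(α ⇒ (γ ⇒ γ)) ∧ α = min(1.000, 0.177) = 0.177
((α ⇒ (γ ⇒ γ)) ∧ α) ∧ γ = min(0.177, 0.557) = 0.177
¬(((α ⇒ (γ ⇒ γ)) ∧ α) ∧ γ) = 1 − 0.177 = 0.823
β ∧ γ = min(0.087, 0.557) = 0.087
¬(β ∧ γ) = 1 − 0.087 = 0.913
¬(β ∧ γ) ∧ β = min(0.913, 0.087) = 0.087
¬(((α ⇒ (γ ⇒ γ)) ∧ α) ∧ γ) ⇒ (¬(β ∧ γ) ∧ β) = min(1, 1 − 0.823 + 0.087) = min(1, 0.264) = 0.264

0.264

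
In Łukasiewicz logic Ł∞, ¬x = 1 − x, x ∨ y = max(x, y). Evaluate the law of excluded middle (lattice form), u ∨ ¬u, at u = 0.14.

¬u = 1 − 0.14 = 0.86
u ∨ ¬u = max(0.14, 0.86) = 0.86
(The value 0.86 < 1 shows this instance is not satisfied; not a Ł∞-tautology — its value is max(a, 1−a).)

0.86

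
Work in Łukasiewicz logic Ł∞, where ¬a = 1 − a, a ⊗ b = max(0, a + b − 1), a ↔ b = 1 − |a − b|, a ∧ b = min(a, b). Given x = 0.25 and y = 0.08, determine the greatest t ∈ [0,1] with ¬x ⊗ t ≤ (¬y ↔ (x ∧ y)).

0.41

¬x = 1 − 0.25 = 0.75
So the left factor is ¬x = 0.75.
¬y = 1 − 0.08 = 0.92
x ∧ y = min(0.25, 0.08) = 0.08
¬y ↔ (x ∧ y) = 1 − |0.92 − 0.08| = 1 − 0.84 = 0.16
So the right-hand bound is ¬y ↔ (x ∧ y) = 0.16.
The residuum of the Łukasiewicz t-norm gives the supremum: min(1, 1 − 0.75 + 0.16).
1 − 0.75 + 0.16 = 0.41, so t = min(1, 0.41) = 0.41.
Check: 0.75 ⊗ 0.41 = max(0, 0.16) = 0.16 ≤ 0.16.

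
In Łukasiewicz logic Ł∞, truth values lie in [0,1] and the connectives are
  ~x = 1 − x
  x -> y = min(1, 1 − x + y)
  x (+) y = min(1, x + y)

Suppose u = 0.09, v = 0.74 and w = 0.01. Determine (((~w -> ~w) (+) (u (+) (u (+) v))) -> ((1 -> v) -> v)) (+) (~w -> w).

1.00

~w = 1 − 0.01 = 0.99
~w -> ~w = min(1, 1 − 0.99 + 0.99) = min(1, 1.00) = 1.00
u (+) v = min(1, 0.09 + 0.74) = min(1, 0.83) = 0.83
u (+) (u (+) v) = min(1, 0.09 + 0.83) = min(1, 0.92) = 0.92
(~w -> ~w) (+) (u (+) (u (+) v)) = min(1, 1.00 + 0.92) = min(1, 1.92) = 1.00
1 -> v = min(1, 1 − 1.00 + 0.74) = min(1, 0.74) = 0.74
(1 -> v) -> v = min(1, 1 − 0.74 + 0.74) = min(1, 1.00) = 1.00
((~w -> ~w) (+) (u (+) (u (+) v))) -> ((1 -> v) -> v) = min(1, 1 − 1.00 + 1.00) = min(1, 1.00) = 1.00
~w -> w = min(1, 1 − 0.99 + 0.01) = min(1, 0.02) = 0.02
(((~w -> ~w) (+) (u (+) (u (+) v))) -> ((1 -> v) -> v)) (+) (~w -> w) = min(1, 1.00 + 0.02) = min(1, 1.02) = 1.00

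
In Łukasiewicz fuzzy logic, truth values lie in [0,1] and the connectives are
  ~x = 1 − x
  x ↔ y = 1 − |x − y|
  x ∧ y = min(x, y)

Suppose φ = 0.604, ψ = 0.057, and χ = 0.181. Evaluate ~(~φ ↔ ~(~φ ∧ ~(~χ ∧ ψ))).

~φ = 1 − 0.604 = 0.396
~χ = 1 − 0.181 = 0.819
~χ ∧ ψ = min(0.819, 0.057) = 0.057
~(~χ ∧ ψ) = 1 − 0.057 = 0.943
~φ ∧ ~(~χ ∧ ψ) = min(0.396, 0.943) = 0.396
~(~φ ∧ ~(~χ ∧ ψ)) = 1 − 0.396 = 0.604
~φ ↔ ~(~φ ∧ ~(~χ ∧ ψ)) = 1 − |0.396 − 0.604| = 1 − 0.208 = 0.792
~(~φ ↔ ~(~φ ∧ ~(~χ ∧ ψ))) = 1 − 0.792 = 0.208

0.208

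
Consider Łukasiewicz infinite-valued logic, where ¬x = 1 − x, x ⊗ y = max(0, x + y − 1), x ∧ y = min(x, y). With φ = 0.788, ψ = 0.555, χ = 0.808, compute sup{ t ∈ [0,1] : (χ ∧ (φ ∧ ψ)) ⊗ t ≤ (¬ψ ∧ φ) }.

0.890

φ ∧ ψ = min(0.788, 0.555) = 0.555
χ ∧ (φ ∧ ψ) = min(0.808, 0.555) = 0.555
So the left factor is χ ∧ (φ ∧ ψ) = 0.555.
¬ψ = 1 − 0.555 = 0.445
¬ψ ∧ φ = min(0.445, 0.788) = 0.445
So the right-hand bound is ¬ψ ∧ φ = 0.445.
The residuum of the Łukasiewicz t-norm gives the supremum: min(1, 1 − 0.555 + 0.445).
1 − 0.555 + 0.445 = 0.890, so t = min(1, 0.890) = 0.890.
Check: 0.555 ⊗ 0.890 = max(0, 0.445) = 0.445 ≤ 0.445.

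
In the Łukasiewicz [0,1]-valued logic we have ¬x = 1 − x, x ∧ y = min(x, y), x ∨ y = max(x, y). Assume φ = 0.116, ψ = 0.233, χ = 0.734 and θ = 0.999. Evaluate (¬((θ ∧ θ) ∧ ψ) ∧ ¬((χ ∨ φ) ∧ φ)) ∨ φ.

θ ∧ θ = min(0.999, 0.999) = 0.999
(θ ∧ θ) ∧ ψ = min(0.999, 0.233) = 0.233
¬((θ ∧ θ) ∧ ψ) = 1 − 0.233 = 0.767
χ ∨ φ = max(0.734, 0.116) = 0.734
(χ ∨ φ) ∧ φ = min(0.734, 0.116) = 0.116
¬((χ ∨ φ) ∧ φ) = 1 − 0.116 = 0.884
¬((θ ∧ θ) ∧ ψ) ∧ ¬((χ ∨ φ) ∧ φ) = min(0.767, 0.884) = 0.767
(¬((θ ∧ θ) ∧ ψ) ∧ ¬((χ ∨ φ) ∧ φ)) ∨ φ = max(0.767, 0.116) = 0.767

0.767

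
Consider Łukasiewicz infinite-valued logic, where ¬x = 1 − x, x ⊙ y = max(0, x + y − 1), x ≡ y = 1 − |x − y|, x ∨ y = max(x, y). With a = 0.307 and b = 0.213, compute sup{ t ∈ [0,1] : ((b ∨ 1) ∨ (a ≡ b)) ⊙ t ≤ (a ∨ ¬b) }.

0.787

b ∨ 1 = max(0.213, 1.000) = 1.000
a ≡ b = 1 − |0.307 − 0.213| = 1 − 0.094 = 0.906
(b ∨ 1) ∨ (a ≡ b) = max(1.000, 0.906) = 1.000
So the left factor is (b ∨ 1) ∨ (a ≡ b) = 1.000.
¬b = 1 − 0.213 = 0.787
a ∨ ¬b = max(0.307, 0.787) = 0.787
So the right-hand bound is a ∨ ¬b = 0.787.
The residuum of the Łukasiewicz t-norm gives the supremum: min(1, 1 − 1.000 + 0.787).
1 − 1.000 + 0.787 = 0.787, so t = min(1, 0.787) = 0.787.
Check: 1.000 ⊙ 0.787 = max(0, 0.787) = 0.787 ≤ 0.787.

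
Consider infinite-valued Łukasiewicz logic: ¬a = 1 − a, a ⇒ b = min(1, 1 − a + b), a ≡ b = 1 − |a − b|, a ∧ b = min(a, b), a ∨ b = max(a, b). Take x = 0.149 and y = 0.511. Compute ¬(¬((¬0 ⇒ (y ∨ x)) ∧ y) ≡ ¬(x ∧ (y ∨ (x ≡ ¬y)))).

0.362

¬0 = 1 − 0.000 = 1.000
y ∨ x = max(0.511, 0.149) = 0.511
¬0 ⇒ (y ∨ x) = min(1, 1 − 1.000 + 0.511) = min(1, 0.511) = 0.511
(¬0 ⇒ (y ∨ x)) ∧ y = min(0.511, 0.511) = 0.511
¬((¬0 ⇒ (y ∨ x)) ∧ y) = 1 − 0.511 = 0.489
¬y = 1 − 0.511 = 0.489
x ≡ ¬y = 1 − |0.149 − 0.489| = 1 − 0.340 = 0.660
y ∨ (x ≡ ¬y) = max(0.511, 0.660) = 0.660
x ∧ (y ∨ (x ≡ ¬y)) = min(0.149, 0.660) = 0.149
¬(x ∧ (y ∨ (x ≡ ¬y))) = 1 − 0.149 = 0.851
¬((¬0 ⇒ (y ∨ x)) ∧ y) ≡ ¬(x ∧ (y ∨ (x ≡ ¬y))) = 1 − |0.489 − 0.851| = 1 − 0.362 = 0.638
¬(¬((¬0 ⇒ (y ∨ x)) ∧ y) ≡ ¬(x ∧ (y ∨ (x ≡ ¬y)))) = 1 − 0.638 = 0.362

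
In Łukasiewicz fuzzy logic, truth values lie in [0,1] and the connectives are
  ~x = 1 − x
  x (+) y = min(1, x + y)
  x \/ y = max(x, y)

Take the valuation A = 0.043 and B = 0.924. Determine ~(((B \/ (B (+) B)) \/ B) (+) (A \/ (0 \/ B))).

B (+) B = min(1, 0.924 + 0.924) = min(1, 1.848) = 1.000
B \/ (B (+) B) = max(0.924, 1.000) = 1.000
(B \/ (B (+) B)) \/ B = max(1.000, 0.924) = 1.000
0 \/ B = max(0.000, 0.924) = 0.924
A \/ (0 \/ B) = max(0.043, 0.924) = 0.924
((B \/ (B (+) B)) \/ B) (+) (A \/ (0 \/ B)) = min(1, 1.000 + 0.924) = min(1, 1.924) = 1.000
~(((B \/ (B (+) B)) \/ B) (+) (A \/ (0 \/ B))) = 1 − 1.000 = 0.000

0.000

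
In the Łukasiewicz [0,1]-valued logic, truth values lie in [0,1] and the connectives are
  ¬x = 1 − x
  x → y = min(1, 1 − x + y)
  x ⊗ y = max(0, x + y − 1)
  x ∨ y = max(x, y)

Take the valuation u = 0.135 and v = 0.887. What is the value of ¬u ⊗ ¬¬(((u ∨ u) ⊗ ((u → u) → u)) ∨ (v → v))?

¬u = 1 − 0.135 = 0.865
u ∨ u = max(0.135, 0.135) = 0.135
u → u = min(1, 1 − 0.135 + 0.135) = min(1, 1.000) = 1.000
(u → u) → u = min(1, 1 − 1.000 + 0.135) = min(1, 0.135) = 0.135
(u ∨ u) ⊗ ((u → u) → u) = max(0, 0.135 + 0.135 − 1) = max(0, -0.730) = 0.000
v → v = min(1, 1 − 0.887 + 0.887) = min(1, 1.000) = 1.000
((u ∨ u) ⊗ ((u → u) → u)) ∨ (v → v) = max(0.000, 1.000) = 1.000
¬(((u ∨ u) ⊗ ((u → u) → u)) ∨ (v → v)) = 1 − 1.000 = 0.000
¬¬(((u ∨ u) ⊗ ((u → u) → u)) ∨ (v → v)) = 1 − 0.000 = 1.000
¬u ⊗ ¬¬(((u ∨ u) ⊗ ((u → u) → u)) ∨ (v → v)) = max(0, 0.865 + 1.000 − 1) = max(0, 0.865) = 0.865

0.865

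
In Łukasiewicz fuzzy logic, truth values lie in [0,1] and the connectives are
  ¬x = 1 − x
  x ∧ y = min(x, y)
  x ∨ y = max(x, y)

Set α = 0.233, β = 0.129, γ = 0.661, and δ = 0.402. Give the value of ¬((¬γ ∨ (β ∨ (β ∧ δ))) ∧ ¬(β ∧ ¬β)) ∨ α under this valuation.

¬γ = 1 − 0.661 = 0.339
β ∧ δ = min(0.129, 0.402) = 0.129
β ∨ (β ∧ δ) = max(0.129, 0.129) = 0.129
¬γ ∨ (β ∨ (β ∧ δ)) = max(0.339, 0.129) = 0.339
¬β = 1 − 0.129 = 0.871
β ∧ ¬β = min(0.129, 0.871) = 0.129
¬(β ∧ ¬β) = 1 − 0.129 = 0.871
(¬γ ∨ (β ∨ (β ∧ δ))) ∧ ¬(β ∧ ¬β) = min(0.339, 0.871) = 0.339
¬((¬γ ∨ (β ∨ (β ∧ δ))) ∧ ¬(β ∧ ¬β)) = 1 − 0.339 = 0.661
¬((¬γ ∨ (β ∨ (β ∧ δ))) ∧ ¬(β ∧ ¬β)) ∨ α = max(0.661, 0.233) = 0.661

0.661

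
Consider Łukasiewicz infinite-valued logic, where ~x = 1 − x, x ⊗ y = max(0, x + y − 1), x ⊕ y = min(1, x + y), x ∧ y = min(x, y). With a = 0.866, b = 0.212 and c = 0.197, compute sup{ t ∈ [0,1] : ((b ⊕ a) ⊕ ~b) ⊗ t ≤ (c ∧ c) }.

0.197

b ⊕ a = min(1, 0.212 + 0.866) = min(1, 1.078) = 1.000
~b = 1 − 0.212 = 0.788
(b ⊕ a) ⊕ ~b = min(1, 1.000 + 0.788) = min(1, 1.788) = 1.000
So the left factor is (b ⊕ a) ⊕ ~b = 1.000.
c ∧ c = min(0.197, 0.197) = 0.197
So the right-hand bound is c ∧ c = 0.197.
The residuum of the Łukasiewicz t-norm gives the supremum: min(1, 1 − 1.000 + 0.197).
1 − 1.000 + 0.197 = 0.197, so t = min(1, 0.197) = 0.197.
Check: 1.000 ⊗ 0.197 = max(0, 0.197) = 0.197 ≤ 0.197.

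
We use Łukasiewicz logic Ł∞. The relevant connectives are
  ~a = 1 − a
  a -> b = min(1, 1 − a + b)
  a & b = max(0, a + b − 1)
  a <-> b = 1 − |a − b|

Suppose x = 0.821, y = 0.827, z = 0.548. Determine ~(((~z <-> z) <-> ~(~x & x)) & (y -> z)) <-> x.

~z = 1 − 0.548 = 0.452
~z <-> z = 1 − |0.452 − 0.548| = 1 − 0.096 = 0.904
~x = 1 − 0.821 = 0.179
~x & x = max(0, 0.179 + 0.821 − 1) = max(0, 0.000) = 0.000
~(~x & x) = 1 − 0.000 = 1.000
(~z <-> z) <-> ~(~x & x) = 1 − |0.904 − 1.000| = 1 − 0.096 = 0.904
y -> z = min(1, 1 − 0.827 + 0.548) = min(1, 0.721) = 0.721
((~z <-> z) <-> ~(~x & x)) & (y -> z) = max(0, 0.904 + 0.721 − 1) = max(0, 0.625) = 0.625
~(((~z <-> z) <-> ~(~x & x)) & (y -> z)) = 1 − 0.625 = 0.375
~(((~z <-> z) <-> ~(~x & x)) & (y -> z)) <-> x = 1 − |0.375 − 0.821| = 1 − 0.446 = 0.554

0.554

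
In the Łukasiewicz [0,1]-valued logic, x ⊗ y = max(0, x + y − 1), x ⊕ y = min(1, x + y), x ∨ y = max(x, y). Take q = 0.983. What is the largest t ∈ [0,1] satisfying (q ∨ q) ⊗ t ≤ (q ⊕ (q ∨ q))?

1.000

q ∨ q = max(0.983, 0.983) = 0.983
So the left factor is q ∨ q = 0.983.
q ⊕ (q ∨ q) = min(1, 0.983 + 0.983) = min(1, 1.966) = 1.000
So the right-hand bound is q ⊕ (q ∨ q) = 1.000.
The residuum of the Łukasiewicz t-norm gives the supremum: min(1, 1 − 0.983 + 1.000).
1 − 0.983 + 1.000 = 1.017, so t = min(1, 1.017) = 1.000.
Check: 0.983 ⊗ 1.000 = max(0, 0.983) = 0.983 ≤ 1.000.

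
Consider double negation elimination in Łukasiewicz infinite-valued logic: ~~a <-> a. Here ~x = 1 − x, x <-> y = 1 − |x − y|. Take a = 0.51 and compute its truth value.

~a = 1 − 0.51 = 0.49
~~a = 1 − 0.49 = 0.51
~~a <-> a = 1 − |0.51 − 0.51| = 1 − 0.00 = 1.00
(As expected: always 1 in Ł∞ since negation is involutive.)

1.00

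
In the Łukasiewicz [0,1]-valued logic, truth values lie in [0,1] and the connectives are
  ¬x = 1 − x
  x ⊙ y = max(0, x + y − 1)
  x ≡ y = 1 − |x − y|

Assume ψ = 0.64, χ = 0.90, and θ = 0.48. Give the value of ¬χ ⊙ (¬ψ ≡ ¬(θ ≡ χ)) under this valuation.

¬χ = 1 − 0.90 = 0.10
¬ψ = 1 − 0.64 = 0.36
θ ≡ χ = 1 − |0.48 − 0.90| = 1 − 0.42 = 0.58
¬(θ ≡ χ) = 1 − 0.58 = 0.42
¬ψ ≡ ¬(θ ≡ χ) = 1 − |0.36 − 0.42| = 1 − 0.06 = 0.94
¬χ ⊙ (¬ψ ≡ ¬(θ ≡ χ)) = max(0, 0.10 + 0.94 − 1) = max(0, 0.04) = 0.04

0.04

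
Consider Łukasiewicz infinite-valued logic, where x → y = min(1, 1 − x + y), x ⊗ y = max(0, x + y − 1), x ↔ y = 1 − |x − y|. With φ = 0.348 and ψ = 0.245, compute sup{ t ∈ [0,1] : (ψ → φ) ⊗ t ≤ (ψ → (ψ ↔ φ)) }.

ψ → φ = min(1, 1 − 0.245 + 0.348) = min(1, 1.103) = 1.000
So the left factor is ψ → φ = 1.000.
ψ ↔ φ = 1 − |0.245 − 0.348| = 1 − 0.103 = 0.897
ψ → (ψ ↔ φ) = min(1, 1 − 0.245 + 0.897) = min(1, 1.652) = 1.000
So the right-hand bound is ψ → (ψ ↔ φ) = 1.000.
The residuum of the Łukasiewicz t-norm gives the supremum: min(1, 1 − 1.000 + 1.000).
1 − 1.000 + 1.000 = 1.000, so t = min(1, 1.000) = 1.000.
Check: 1.000 ⊗ 1.000 = max(0, 1.000) = 1.000 ≤ 1.000.

1.000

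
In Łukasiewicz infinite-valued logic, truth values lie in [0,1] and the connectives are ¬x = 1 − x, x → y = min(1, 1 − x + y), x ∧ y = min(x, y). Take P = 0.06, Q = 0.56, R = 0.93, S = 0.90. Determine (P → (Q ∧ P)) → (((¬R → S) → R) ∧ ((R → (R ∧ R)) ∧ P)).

Q ∧ P = min(0.56, 0.06) = 0.06
P → (Q ∧ P) = min(1, 1 − 0.06 + 0.06) = min(1, 1.00) = 1.00
¬R = 1 − 0.93 = 0.07
¬R → S = min(1, 1 − 0.07 + 0.90) = min(1, 1.83) = 1.00
(¬R → S) → R = min(1, 1 − 1.00 + 0.93) = min(1, 0.93) = 0.93
R ∧ R = min(0.93, 0.93) = 0.93
R → (R ∧ R) = min(1, 1 − 0.93 + 0.93) = min(1, 1.00) = 1.00
(R → (R ∧ R)) ∧ P = min(1.00, 0.06) = 0.06
((¬R → S) → R) ∧ ((R → (R ∧ R)) ∧ P) = min(0.93, 0.06) = 0.06
(P → (Q ∧ P)) → (((¬R → S) → R) ∧ ((R → (R ∧ R)) ∧ P)) = min(1, 1 − 1.00 + 0.06) = min(1, 0.06) = 0.06

0.06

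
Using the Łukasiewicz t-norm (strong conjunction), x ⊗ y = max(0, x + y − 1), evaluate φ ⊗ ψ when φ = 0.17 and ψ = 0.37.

φ ⊗ ψ = max(0, 0.17 + 0.37 − 1) = max(0, -0.46) = 0.00
For comparison, the Gödel (minimum) t-norm min(x, y) would give 0.17.

0.00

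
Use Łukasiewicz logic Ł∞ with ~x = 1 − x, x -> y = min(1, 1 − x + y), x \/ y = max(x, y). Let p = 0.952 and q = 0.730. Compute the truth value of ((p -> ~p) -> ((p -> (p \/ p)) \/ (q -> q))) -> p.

0.952

~p = 1 − 0.952 = 0.048
p -> ~p = min(1, 1 − 0.952 + 0.048) = min(1, 0.096) = 0.096
p \/ p = max(0.952, 0.952) = 0.952
p -> (p \/ p) = min(1, 1 − 0.952 + 0.952) = min(1, 1.000) = 1.000
q -> q = min(1, 1 − 0.730 + 0.730) = min(1, 1.000) = 1.000
(p -> (p \/ p)) \/ (q -> q) = max(1.000, 1.000) = 1.000
(p -> ~p) -> ((p -> (p \/ p)) \/ (q -> q)) = min(1, 1 − 0.096 + 1.000) = min(1, 1.904) = 1.000
((p -> ~p) -> ((p -> (p \/ p)) \/ (q -> q))) -> p = min(1, 1 − 1.000 + 0.952) = min(1, 0.952) = 0.952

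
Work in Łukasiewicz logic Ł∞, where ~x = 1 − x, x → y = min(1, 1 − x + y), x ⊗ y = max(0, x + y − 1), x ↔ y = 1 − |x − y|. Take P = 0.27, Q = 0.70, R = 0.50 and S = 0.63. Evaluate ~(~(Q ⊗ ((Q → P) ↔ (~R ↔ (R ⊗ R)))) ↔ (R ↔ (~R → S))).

0.13

Q → P = min(1, 1 − 0.70 + 0.27) = min(1, 0.57) = 0.57
~R = 1 − 0.50 = 0.50
R ⊗ R = max(0, 0.50 + 0.50 − 1) = max(0, 0.00) = 0.00
~R ↔ (R ⊗ R) = 1 − |0.50 − 0.00| = 1 − 0.50 = 0.50
(Q → P) ↔ (~R ↔ (R ⊗ R)) = 1 − |0.57 − 0.50| = 1 − 0.07 = 0.93
Q ⊗ ((Q → P) ↔ (~R ↔ (R ⊗ R))) = max(0, 0.70 + 0.93 − 1) = max(0, 0.63) = 0.63
~(Q ⊗ ((Q → P) ↔ (~R ↔ (R ⊗ R)))) = 1 − 0.63 = 0.37
~R → S = min(1, 1 − 0.50 + 0.63) = min(1, 1.13) = 1.00
R ↔ (~R → S) = 1 − |0.50 − 1.00| = 1 − 0.50 = 0.50
~(Q ⊗ ((Q → P) ↔ (~R ↔ (R ⊗ R)))) ↔ (R ↔ (~R → S)) = 1 − |0.37 − 0.50| = 1 − 0.13 = 0.87
~(~(Q ⊗ ((Q → P) ↔ (~R ↔ (R ⊗ R)))) ↔ (R ↔ (~R → S))) = 1 − 0.87 = 0.13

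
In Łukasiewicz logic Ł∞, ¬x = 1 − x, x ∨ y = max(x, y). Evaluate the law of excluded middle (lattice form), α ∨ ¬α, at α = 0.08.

0.92

¬α = 1 − 0.08 = 0.92
α ∨ ¬α = max(0.08, 0.92) = 0.92
(The value 0.92 < 1 shows this instance is not satisfied; not a Ł∞-tautology — its value is max(a, 1−a).)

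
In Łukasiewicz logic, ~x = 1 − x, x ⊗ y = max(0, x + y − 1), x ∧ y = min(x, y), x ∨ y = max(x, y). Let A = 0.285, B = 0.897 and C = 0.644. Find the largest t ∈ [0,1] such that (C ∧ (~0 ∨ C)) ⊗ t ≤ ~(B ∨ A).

0.459

~0 = 1 − 0.000 = 1.000
~0 ∨ C = max(1.000, 0.644) = 1.000
C ∧ (~0 ∨ C) = min(0.644, 1.000) = 0.644
So the left factor is C ∧ (~0 ∨ C) = 0.644.
B ∨ A = max(0.897, 0.285) = 0.897
~(B ∨ A) = 1 − 0.897 = 0.103
So the right-hand bound is ~(B ∨ A) = 0.103.
The residuum of the Łukasiewicz t-norm gives the supremum: min(1, 1 − 0.644 + 0.103).
1 − 0.644 + 0.103 = 0.459, so t = min(1, 0.459) = 0.459.
Check: 0.644 ⊗ 0.459 = max(0, 0.103) = 0.103 ≤ 0.103.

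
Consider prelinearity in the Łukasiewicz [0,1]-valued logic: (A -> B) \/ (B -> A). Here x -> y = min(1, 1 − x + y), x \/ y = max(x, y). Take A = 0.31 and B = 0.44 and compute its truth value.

1.00

A -> B = min(1, 1 − 0.31 + 0.44) = min(1, 1.13) = 1.00
B -> A = min(1, 1 − 0.44 + 0.31) = min(1, 0.87) = 0.87
(A -> B) \/ (B -> A) = max(1.00, 0.87) = 1.00
(As expected: a Ł∞-tautology — holds in every MV-chain.)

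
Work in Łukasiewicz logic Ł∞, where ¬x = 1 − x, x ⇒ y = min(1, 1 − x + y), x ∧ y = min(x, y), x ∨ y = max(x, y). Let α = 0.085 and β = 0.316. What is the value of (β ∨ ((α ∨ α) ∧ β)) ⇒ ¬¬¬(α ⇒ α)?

α ∨ α = max(0.085, 0.085) = 0.085
(α ∨ α) ∧ β = min(0.085, 0.316) = 0.085
β ∨ ((α ∨ α) ∧ β) = max(0.316, 0.085) = 0.316
α ⇒ α = min(1, 1 − 0.085 + 0.085) = min(1, 1.000) = 1.000
¬(α ⇒ α) = 1 − 1.000 = 0.000
¬¬(α ⇒ α) = 1 − 0.000 = 1.000
¬¬¬(α ⇒ α) = 1 − 1.000 = 0.000
(β ∨ ((α ∨ α) ∧ β)) ⇒ ¬¬¬(α ⇒ α) = min(1, 1 − 0.316 + 0.000) = min(1, 0.684) = 0.684

0.684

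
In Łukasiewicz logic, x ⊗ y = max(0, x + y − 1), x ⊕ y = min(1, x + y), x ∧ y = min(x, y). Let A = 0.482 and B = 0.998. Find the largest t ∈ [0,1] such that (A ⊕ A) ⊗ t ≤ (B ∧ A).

A ⊕ A = min(1, 0.482 + 0.482) = min(1, 0.964) = 0.964
So the left factor is A ⊕ A = 0.964.
B ∧ A = min(0.998, 0.482) = 0.482
So the right-hand bound is B ∧ A = 0.482.
The residuum of the Łukasiewicz t-norm gives the supremum: min(1, 1 − 0.964 + 0.482).
1 − 0.964 + 0.482 = 0.518, so t = min(1, 0.518) = 0.518.
Check: 0.964 ⊗ 0.518 = max(0, 0.482) = 0.482 ≤ 0.482.

0.518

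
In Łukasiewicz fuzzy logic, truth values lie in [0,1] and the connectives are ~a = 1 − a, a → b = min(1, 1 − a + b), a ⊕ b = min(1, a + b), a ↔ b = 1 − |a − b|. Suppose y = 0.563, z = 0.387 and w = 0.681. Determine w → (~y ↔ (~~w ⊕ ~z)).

0.756

~y = 1 − 0.563 = 0.437
~w = 1 − 0.681 = 0.319
~~w = 1 − 0.319 = 0.681
~z = 1 − 0.387 = 0.613
~~w ⊕ ~z = min(1, 0.681 + 0.613) = min(1, 1.294) = 1.000
~y ↔ (~~w ⊕ ~z) = 1 − |0.437 − 1.000| = 1 − 0.563 = 0.437
w → (~y ↔ (~~w ⊕ ~z)) = min(1, 1 − 0.681 + 0.437) = min(1, 0.756) = 0.756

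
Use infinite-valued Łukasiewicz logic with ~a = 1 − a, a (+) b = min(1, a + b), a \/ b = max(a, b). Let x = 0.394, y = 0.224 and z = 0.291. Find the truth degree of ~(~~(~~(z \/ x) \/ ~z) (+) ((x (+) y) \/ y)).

0.000

z \/ x = max(0.291, 0.394) = 0.394
~(z \/ x) = 1 − 0.394 = 0.606
~~(z \/ x) = 1 − 0.606 = 0.394
~z = 1 − 0.291 = 0.709
~~(z \/ x) \/ ~z = max(0.394, 0.709) = 0.709
~(~~(z \/ x) \/ ~z) = 1 − 0.709 = 0.291
~~(~~(z \/ x) \/ ~z) = 1 − 0.291 = 0.709
x (+) y = min(1, 0.394 + 0.224) = min(1, 0.618) = 0.618
(x (+) y) \/ y = max(0.618, 0.224) = 0.618
~~(~~(z \/ x) \/ ~z) (+) ((x (+) y) \/ y) = min(1, 0.709 + 0.618) = min(1, 1.327) = 1.000
~(~~(~~(z \/ x) \/ ~z) (+) ((x (+) y) \/ y)) = 1 − 1.000 = 0.000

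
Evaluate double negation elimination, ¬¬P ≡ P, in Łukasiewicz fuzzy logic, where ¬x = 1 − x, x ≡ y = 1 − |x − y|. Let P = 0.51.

¬P = 1 − 0.51 = 0.49
¬¬P = 1 − 0.49 = 0.51
¬¬P ≡ P = 1 − |0.51 − 0.51| = 1 − 0.00 = 1.00
(As expected: always 1 in Ł∞ since negation is involutive.)

1.00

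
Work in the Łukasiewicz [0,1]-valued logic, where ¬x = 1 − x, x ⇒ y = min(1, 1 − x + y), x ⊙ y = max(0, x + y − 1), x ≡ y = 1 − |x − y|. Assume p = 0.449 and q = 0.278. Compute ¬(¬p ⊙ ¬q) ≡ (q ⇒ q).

0.727

¬p = 1 − 0.449 = 0.551
¬q = 1 − 0.278 = 0.722
¬p ⊙ ¬q = max(0, 0.551 + 0.722 − 1) = max(0, 0.273) = 0.273
¬(¬p ⊙ ¬q) = 1 − 0.273 = 0.727
q ⇒ q = min(1, 1 − 0.278 + 0.278) = min(1, 1.000) = 1.000
¬(¬p ⊙ ¬q) ≡ (q ⇒ q) = 1 − |0.727 − 1.000| = 1 − 0.273 = 0.727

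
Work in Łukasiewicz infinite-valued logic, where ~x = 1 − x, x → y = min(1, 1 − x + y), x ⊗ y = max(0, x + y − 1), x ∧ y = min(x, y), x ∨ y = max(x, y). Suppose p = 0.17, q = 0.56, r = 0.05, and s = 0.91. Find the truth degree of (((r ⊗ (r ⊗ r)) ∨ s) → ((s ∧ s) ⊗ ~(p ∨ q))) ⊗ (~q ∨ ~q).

r ⊗ r = max(0, 0.05 + 0.05 − 1) = max(0, -0.90) = 0.00
r ⊗ (r ⊗ r) = max(0, 0.05 + 0.00 − 1) = max(0, -0.95) = 0.00
(r ⊗ (r ⊗ r)) ∨ s = max(0.00, 0.91) = 0.91
s ∧ s = min(0.91, 0.91) = 0.91
p ∨ q = max(0.17, 0.56) = 0.56
~(p ∨ q) = 1 − 0.56 = 0.44
(s ∧ s) ⊗ ~(p ∨ q) = max(0, 0.91 + 0.44 − 1) = max(0, 0.35) = 0.35
((r ⊗ (r ⊗ r)) ∨ s) → ((s ∧ s) ⊗ ~(p ∨ q)) = min(1, 1 − 0.91 + 0.35) = min(1, 0.44) = 0.44
~q = 1 − 0.56 = 0.44
~q ∨ ~q = max(0.44, 0.44) = 0.44
(((r ⊗ (r ⊗ r)) ∨ s) → ((s ∧ s) ⊗ ~(p ∨ q))) ⊗ (~q ∨ ~q) = max(0, 0.44 + 0.44 − 1) = max(0, -0.12) = 0.00

0.00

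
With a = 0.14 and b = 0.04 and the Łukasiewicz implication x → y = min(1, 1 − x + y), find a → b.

0.90

a → b = min(1, 1 − 0.14 + 0.04) = min(1, 0.90) = 0.90
For comparison, the Gödel implication (1 if x ≤ y else y) would give 0.04.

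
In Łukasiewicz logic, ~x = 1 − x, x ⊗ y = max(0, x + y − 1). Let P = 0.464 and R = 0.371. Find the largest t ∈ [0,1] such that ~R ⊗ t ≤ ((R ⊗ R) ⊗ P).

~R = 1 − 0.371 = 0.629
So the left factor is ~R = 0.629.
R ⊗ R = max(0, 0.371 + 0.371 − 1) = max(0, -0.258) = 0.000
(R ⊗ R) ⊗ P = max(0, 0.000 + 0.464 − 1) = max(0, -0.536) = 0.000
So the right-hand bound is (R ⊗ R) ⊗ P = 0.000.
The residuum of the Łukasiewicz t-norm gives the supremum: min(1, 1 − 0.629 + 0.000).
1 − 0.629 + 0.000 = 0.371, so t = min(1, 0.371) = 0.371.
Check: 0.629 ⊗ 0.371 = max(0, 0.000) = 0.000 ≤ 0.000.

0.371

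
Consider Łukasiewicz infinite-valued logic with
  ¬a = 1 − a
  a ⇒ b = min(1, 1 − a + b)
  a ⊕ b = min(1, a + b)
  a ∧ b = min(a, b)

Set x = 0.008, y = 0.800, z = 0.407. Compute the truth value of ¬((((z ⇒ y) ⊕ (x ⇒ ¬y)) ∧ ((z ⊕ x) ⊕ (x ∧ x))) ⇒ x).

z ⇒ y = min(1, 1 − 0.407 + 0.800) = min(1, 1.393) = 1.000
¬y = 1 − 0.800 = 0.200
x ⇒ ¬y = min(1, 1 − 0.008 + 0.200) = min(1, 1.192) = 1.000
(z ⇒ y) ⊕ (x ⇒ ¬y) = min(1, 1.000 + 1.000) = min(1, 2.000) = 1.000
z ⊕ x = min(1, 0.407 + 0.008) = min(1, 0.415) = 0.415
x ∧ x = min(0.008, 0.008) = 0.008
(z ⊕ x) ⊕ (x ∧ x) = min(1, 0.415 + 0.008) = min(1, 0.423) = 0.423
((z ⇒ y) ⊕ (x ⇒ ¬y)) ∧ ((z ⊕ x) ⊕ (x ∧ x)) = min(1.000, 0.423) = 0.423
(((z ⇒ y) ⊕ (x ⇒ ¬y)) ∧ ((z ⊕ x) ⊕ (x ∧ x))) ⇒ x = min(1, 1 − 0.423 + 0.008) = min(1, 0.585) = 0.585
¬((((z ⇒ y) ⊕ (x ⇒ ¬y)) ∧ ((z ⊕ x) ⊕ (x ∧ x))) ⇒ x) = 1 − 0.585 = 0.415

0.415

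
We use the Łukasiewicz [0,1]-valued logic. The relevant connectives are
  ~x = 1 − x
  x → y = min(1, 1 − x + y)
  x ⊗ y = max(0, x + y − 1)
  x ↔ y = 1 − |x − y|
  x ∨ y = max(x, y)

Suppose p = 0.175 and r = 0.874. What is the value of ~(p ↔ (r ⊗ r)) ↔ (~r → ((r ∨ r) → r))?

r ⊗ r = max(0, 0.874 + 0.874 − 1) = max(0, 0.748) = 0.748
p ↔ (r ⊗ r) = 1 − |0.175 − 0.748| = 1 − 0.573 = 0.427
~(p ↔ (r ⊗ r)) = 1 − 0.427 = 0.573
~r = 1 − 0.874 = 0.126
r ∨ r = max(0.874, 0.874) = 0.874
(r ∨ r) → r = min(1, 1 − 0.874 + 0.874) = min(1, 1.000) = 1.000
~r → ((r ∨ r) → r) = min(1, 1 − 0.126 + 1.000) = min(1, 1.874) = 1.000
~(p ↔ (r ⊗ r)) ↔ (~r → ((r ∨ r) → r)) = 1 − |0.573 − 1.000| = 1 − 0.427 = 0.573

0.573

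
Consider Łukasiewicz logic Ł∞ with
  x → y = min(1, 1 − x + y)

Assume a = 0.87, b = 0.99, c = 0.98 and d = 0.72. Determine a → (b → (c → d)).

0.88

c → d = min(1, 1 − 0.98 + 0.72) = min(1, 0.74) = 0.74
b → (c → d) = min(1, 1 − 0.99 + 0.74) = min(1, 0.75) = 0.75
a → (b → (c → d)) = min(1, 1 − 0.87 + 0.75) = min(1, 0.88) = 0.88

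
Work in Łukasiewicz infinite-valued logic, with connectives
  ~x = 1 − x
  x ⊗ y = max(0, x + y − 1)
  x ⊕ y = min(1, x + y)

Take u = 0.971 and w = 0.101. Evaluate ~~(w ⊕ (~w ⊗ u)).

0.971

~w = 1 − 0.101 = 0.899
~w ⊗ u = max(0, 0.899 + 0.971 − 1) = max(0, 0.870) = 0.870
w ⊕ (~w ⊗ u) = min(1, 0.101 + 0.870) = min(1, 0.971) = 0.971
~(w ⊕ (~w ⊗ u)) = 1 − 0.971 = 0.029
~~(w ⊕ (~w ⊗ u)) = 1 − 0.029 = 0.971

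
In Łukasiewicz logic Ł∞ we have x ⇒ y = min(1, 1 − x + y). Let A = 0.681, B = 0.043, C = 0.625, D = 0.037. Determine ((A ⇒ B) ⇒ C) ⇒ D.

A ⇒ B = min(1, 1 − 0.681 + 0.043) = min(1, 0.362) = 0.362
(A ⇒ B) ⇒ C = min(1, 1 − 0.362 + 0.625) = min(1, 1.263) = 1.000
((A ⇒ B) ⇒ C) ⇒ D = min(1, 1 − 1.000 + 0.037) = min(1, 0.037) = 0.037

0.037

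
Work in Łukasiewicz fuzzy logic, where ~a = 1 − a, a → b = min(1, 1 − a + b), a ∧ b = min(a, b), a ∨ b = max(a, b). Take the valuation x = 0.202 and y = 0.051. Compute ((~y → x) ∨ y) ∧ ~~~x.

~y = 1 − 0.051 = 0.949
~y → x = min(1, 1 − 0.949 + 0.202) = min(1, 0.253) = 0.253
(~y → x) ∨ y = max(0.253, 0.051) = 0.253
~x = 1 − 0.202 = 0.798
~~x = 1 − 0.798 = 0.202
~~~x = 1 − 0.202 = 0.798
((~y → x) ∨ y) ∧ ~~~x = min(0.253, 0.798) = 0.253

0.253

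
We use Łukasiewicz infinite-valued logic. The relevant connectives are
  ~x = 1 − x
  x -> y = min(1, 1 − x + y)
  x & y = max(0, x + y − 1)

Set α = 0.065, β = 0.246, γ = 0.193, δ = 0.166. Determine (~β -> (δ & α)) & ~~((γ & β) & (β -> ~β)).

~β = 1 − 0.246 = 0.754
δ & α = max(0, 0.166 + 0.065 − 1) = max(0, -0.769) = 0.000
~β -> (δ & α) = min(1, 1 − 0.754 + 0.000) = min(1, 0.246) = 0.246
γ & β = max(0, 0.193 + 0.246 − 1) = max(0, -0.561) = 0.000
β -> ~β = min(1, 1 − 0.246 + 0.754) = min(1, 1.508) = 1.000
(γ & β) & (β -> ~β) = max(0, 0.000 + 1.000 − 1) = max(0, 0.000) = 0.000
~((γ & β) & (β -> ~β)) = 1 − 0.000 = 1.000
~~((γ & β) & (β -> ~β)) = 1 − 1.000 = 0.000
(~β -> (δ & α)) & ~~((γ & β) & (β -> ~β)) = max(0, 0.246 + 0.000 − 1) = max(0, -0.754) = 0.000

0.000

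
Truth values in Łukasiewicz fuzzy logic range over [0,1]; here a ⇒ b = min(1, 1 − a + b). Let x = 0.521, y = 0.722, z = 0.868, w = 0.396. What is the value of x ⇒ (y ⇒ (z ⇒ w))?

1.000

z ⇒ w = min(1, 1 − 0.868 + 0.396) = min(1, 0.528) = 0.528
y ⇒ (z ⇒ w) = min(1, 1 − 0.722 + 0.528) = min(1, 0.806) = 0.806
x ⇒ (y ⇒ (z ⇒ w)) = min(1, 1 − 0.521 + 0.806) = min(1, 1.285) = 1.000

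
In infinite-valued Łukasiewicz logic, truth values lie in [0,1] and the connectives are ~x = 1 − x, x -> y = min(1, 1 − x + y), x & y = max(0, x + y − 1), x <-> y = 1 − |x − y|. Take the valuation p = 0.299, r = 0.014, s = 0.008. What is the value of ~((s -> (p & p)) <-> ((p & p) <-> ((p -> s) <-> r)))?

0.297

p & p = max(0, 0.299 + 0.299 − 1) = max(0, -0.402) = 0.000
s -> (p & p) = min(1, 1 − 0.008 + 0.000) = min(1, 0.992) = 0.992
p -> s = min(1, 1 − 0.299 + 0.008) = min(1, 0.709) = 0.709
(p -> s) <-> r = 1 − |0.709 − 0.014| = 1 − 0.695 = 0.305
(p & p) <-> ((p -> s) <-> r) = 1 − |0.000 − 0.305| = 1 − 0.305 = 0.695
(s -> (p & p)) <-> ((p & p) <-> ((p -> s) <-> r)) = 1 − |0.992 − 0.695| = 1 − 0.297 = 0.703
~((s -> (p & p)) <-> ((p & p) <-> ((p -> s) <-> r))) = 1 − 0.703 = 0.297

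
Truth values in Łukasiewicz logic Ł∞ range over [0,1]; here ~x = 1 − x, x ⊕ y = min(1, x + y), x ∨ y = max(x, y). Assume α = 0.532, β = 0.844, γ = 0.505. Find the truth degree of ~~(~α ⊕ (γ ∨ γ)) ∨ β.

0.973

~α = 1 − 0.532 = 0.468
γ ∨ γ = max(0.505, 0.505) = 0.505
~α ⊕ (γ ∨ γ) = min(1, 0.468 + 0.505) = min(1, 0.973) = 0.973
~(~α ⊕ (γ ∨ γ)) = 1 − 0.973 = 0.027
~~(~α ⊕ (γ ∨ γ)) = 1 − 0.027 = 0.973
~~(~α ⊕ (γ ∨ γ)) ∨ β = max(0.973, 0.844) = 0.973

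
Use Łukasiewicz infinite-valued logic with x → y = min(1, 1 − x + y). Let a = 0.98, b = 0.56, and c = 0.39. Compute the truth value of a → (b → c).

b → c = min(1, 1 − 0.56 + 0.39) = min(1, 0.83) = 0.83
a → (b → c) = min(1, 1 − 0.98 + 0.83) = min(1, 0.85) = 0.85

0.85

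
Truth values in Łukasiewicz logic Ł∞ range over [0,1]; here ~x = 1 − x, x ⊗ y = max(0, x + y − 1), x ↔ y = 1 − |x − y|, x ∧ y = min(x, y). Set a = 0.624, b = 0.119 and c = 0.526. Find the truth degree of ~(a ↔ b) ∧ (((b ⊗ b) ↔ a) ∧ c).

0.376

a ↔ b = 1 − |0.624 − 0.119| = 1 − 0.505 = 0.495
~(a ↔ b) = 1 − 0.495 = 0.505
b ⊗ b = max(0, 0.119 + 0.119 − 1) = max(0, -0.762) = 0.000
(b ⊗ b) ↔ a = 1 − |0.000 − 0.624| = 1 − 0.624 = 0.376
((b ⊗ b) ↔ a) ∧ c = min(0.376, 0.526) = 0.376
~(a ↔ b) ∧ (((b ⊗ b) ↔ a) ∧ c) = min(0.505, 0.376) = 0.376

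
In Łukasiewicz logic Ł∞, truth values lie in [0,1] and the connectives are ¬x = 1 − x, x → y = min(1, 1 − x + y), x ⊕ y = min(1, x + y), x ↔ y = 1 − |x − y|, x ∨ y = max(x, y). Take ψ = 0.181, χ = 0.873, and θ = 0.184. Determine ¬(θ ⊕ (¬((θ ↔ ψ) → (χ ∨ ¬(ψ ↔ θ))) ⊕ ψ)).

0.511

θ ↔ ψ = 1 − |0.184 − 0.181| = 1 − 0.003 = 0.997
ψ ↔ θ = 1 − |0.181 − 0.184| = 1 − 0.003 = 0.997
¬(ψ ↔ θ) = 1 − 0.997 = 0.003
χ ∨ ¬(ψ ↔ θ) = max(0.873, 0.003) = 0.873
(θ ↔ ψ) → (χ ∨ ¬(ψ ↔ θ)) = min(1, 1 − 0.997 + 0.873) = min(1, 0.876) = 0.876
¬((θ ↔ ψ) → (χ ∨ ¬(ψ ↔ θ))) = 1 − 0.876 = 0.124
¬((θ ↔ ψ) → (χ ∨ ¬(ψ ↔ θ))) ⊕ ψ = min(1, 0.124 + 0.181) = min(1, 0.305) = 0.305
θ ⊕ (¬((θ ↔ ψ) → (χ ∨ ¬(ψ ↔ θ))) ⊕ ψ) = min(1, 0.184 + 0.305) = min(1, 0.489) = 0.489
¬(θ ⊕ (¬((θ ↔ ψ) → (χ ∨ ¬(ψ ↔ θ))) ⊕ ψ)) = 1 − 0.489 = 0.511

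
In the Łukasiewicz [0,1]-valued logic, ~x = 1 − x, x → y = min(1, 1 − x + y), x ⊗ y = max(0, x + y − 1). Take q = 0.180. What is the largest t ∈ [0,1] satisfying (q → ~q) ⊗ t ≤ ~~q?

0.180

~q = 1 − 0.180 = 0.820
q → ~q = min(1, 1 − 0.180 + 0.820) = min(1, 1.640) = 1.000
So the left factor is q → ~q = 1.000.
~~q = 1 − 0.820 = 0.180
So the right-hand bound is ~~q = 0.180.
The residuum of the Łukasiewicz t-norm gives the supremum: min(1, 1 − 1.000 + 0.180).
1 − 1.000 + 0.180 = 0.180, so t = min(1, 0.180) = 0.180.
Check: 1.000 ⊗ 0.180 = max(0, 0.180) = 0.180 ≤ 0.180.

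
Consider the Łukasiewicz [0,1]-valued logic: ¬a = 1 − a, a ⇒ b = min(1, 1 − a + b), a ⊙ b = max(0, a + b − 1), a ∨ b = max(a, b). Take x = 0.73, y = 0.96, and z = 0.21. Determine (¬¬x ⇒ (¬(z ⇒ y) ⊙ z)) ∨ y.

¬x = 1 − 0.73 = 0.27
¬¬x = 1 − 0.27 = 0.73
z ⇒ y = min(1, 1 − 0.21 + 0.96) = min(1, 1.75) = 1.00
¬(z ⇒ y) = 1 − 1.00 = 0.00
¬(z ⇒ y) ⊙ z = max(0, 0.00 + 0.21 − 1) = max(0, -0.79) = 0.00
¬¬x ⇒ (¬(z ⇒ y) ⊙ z) = min(1, 1 − 0.73 + 0.00) = min(1, 0.27) = 0.27
(¬¬x ⇒ (¬(z ⇒ y) ⊙ z)) ∨ y = max(0.27, 0.96) = 0.96

0.96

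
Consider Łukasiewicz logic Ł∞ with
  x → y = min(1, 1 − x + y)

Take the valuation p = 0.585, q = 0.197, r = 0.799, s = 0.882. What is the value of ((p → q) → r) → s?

0.882

p → q = min(1, 1 − 0.585 + 0.197) = min(1, 0.612) = 0.612
(p → q) → r = min(1, 1 − 0.612 + 0.799) = min(1, 1.187) = 1.000
((p → q) → r) → s = min(1, 1 − 1.000 + 0.882) = min(1, 0.882) = 0.882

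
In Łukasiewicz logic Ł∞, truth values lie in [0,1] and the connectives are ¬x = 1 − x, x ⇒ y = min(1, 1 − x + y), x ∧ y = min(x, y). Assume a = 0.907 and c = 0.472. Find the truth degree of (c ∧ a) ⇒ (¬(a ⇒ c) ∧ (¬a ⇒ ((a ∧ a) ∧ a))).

c ∧ a = min(0.472, 0.907) = 0.472
a ⇒ c = min(1, 1 − 0.907 + 0.472) = min(1, 0.565) = 0.565
¬(a ⇒ c) = 1 − 0.565 = 0.435
¬a = 1 − 0.907 = 0.093
a ∧ a = min(0.907, 0.907) = 0.907
(a ∧ a) ∧ a = min(0.907, 0.907) = 0.907
¬a ⇒ ((a ∧ a) ∧ a) = min(1, 1 − 0.093 + 0.907) = min(1, 1.814) = 1.000
¬(a ⇒ c) ∧ (¬a ⇒ ((a ∧ a) ∧ a)) = min(0.435, 1.000) = 0.435
(c ∧ a) ⇒ (¬(a ⇒ c) ∧ (¬a ⇒ ((a ∧ a) ∧ a))) = min(1, 1 − 0.472 + 0.435) = min(1, 0.963) = 0.963

0.963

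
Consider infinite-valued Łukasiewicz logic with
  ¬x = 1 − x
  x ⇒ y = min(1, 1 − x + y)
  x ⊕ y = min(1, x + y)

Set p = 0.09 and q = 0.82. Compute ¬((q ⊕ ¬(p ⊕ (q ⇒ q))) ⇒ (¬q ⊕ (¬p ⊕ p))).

0.00

q ⇒ q = min(1, 1 − 0.82 + 0.82) = min(1, 1.00) = 1.00
p ⊕ (q ⇒ q) = min(1, 0.09 + 1.00) = min(1, 1.09) = 1.00
¬(p ⊕ (q ⇒ q)) = 1 − 1.00 = 0.00
q ⊕ ¬(p ⊕ (q ⇒ q)) = min(1, 0.82 + 0.00) = min(1, 0.82) = 0.82
¬q = 1 − 0.82 = 0.18
¬p = 1 − 0.09 = 0.91
¬p ⊕ p = min(1, 0.91 + 0.09) = min(1, 1.00) = 1.00
¬q ⊕ (¬p ⊕ p) = min(1, 0.18 + 1.00) = min(1, 1.18) = 1.00
(q ⊕ ¬(p ⊕ (q ⇒ q))) ⇒ (¬q ⊕ (¬p ⊕ p)) = min(1, 1 − 0.82 + 1.00) = min(1, 1.18) = 1.00
¬((q ⊕ ¬(p ⊕ (q ⇒ q))) ⇒ (¬q ⊕ (¬p ⊕ p))) = 1 − 1.00 = 0.00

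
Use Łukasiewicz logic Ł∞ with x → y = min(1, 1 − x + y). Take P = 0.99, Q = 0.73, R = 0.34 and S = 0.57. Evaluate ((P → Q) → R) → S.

P → Q = min(1, 1 − 0.99 + 0.73) = min(1, 0.74) = 0.74
(P → Q) → R = min(1, 1 − 0.74 + 0.34) = min(1, 0.60) = 0.60
((P → Q) → R) → S = min(1, 1 − 0.60 + 0.57) = min(1, 0.97) = 0.97

0.97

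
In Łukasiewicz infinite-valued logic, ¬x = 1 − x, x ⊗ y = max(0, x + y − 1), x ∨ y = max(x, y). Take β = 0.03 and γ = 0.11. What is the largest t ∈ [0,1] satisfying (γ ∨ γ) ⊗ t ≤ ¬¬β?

0.92

γ ∨ γ = max(0.11, 0.11) = 0.11
So the left factor is γ ∨ γ = 0.11.
¬β = 1 − 0.03 = 0.97
¬¬β = 1 − 0.97 = 0.03
So the right-hand bound is ¬¬β = 0.03.
The residuum of the Łukasiewicz t-norm gives the supremum: min(1, 1 − 0.11 + 0.03).
1 − 0.11 + 0.03 = 0.92, so t = min(1, 0.92) = 0.92.
Check: 0.11 ⊗ 0.92 = max(0, 0.03) = 0.03 ≤ 0.03.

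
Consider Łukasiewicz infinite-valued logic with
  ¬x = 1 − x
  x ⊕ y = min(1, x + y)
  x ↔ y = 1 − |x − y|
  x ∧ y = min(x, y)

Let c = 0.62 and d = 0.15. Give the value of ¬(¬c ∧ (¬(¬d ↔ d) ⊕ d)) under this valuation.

0.62

¬c = 1 − 0.62 = 0.38
¬d = 1 − 0.15 = 0.85
¬d ↔ d = 1 − |0.85 − 0.15| = 1 − 0.70 = 0.30
¬(¬d ↔ d) = 1 − 0.30 = 0.70
¬(¬d ↔ d) ⊕ d = min(1, 0.70 + 0.15) = min(1, 0.85) = 0.85
¬c ∧ (¬(¬d ↔ d) ⊕ d) = min(0.38, 0.85) = 0.38
¬(¬c ∧ (¬(¬d ↔ d) ⊕ d)) = 1 − 0.38 = 0.62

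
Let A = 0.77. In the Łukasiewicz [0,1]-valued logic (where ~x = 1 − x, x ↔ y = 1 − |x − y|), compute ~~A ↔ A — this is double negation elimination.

1.00

~A = 1 − 0.77 = 0.23
~~A = 1 − 0.23 = 0.77
~~A ↔ A = 1 − |0.77 − 0.77| = 1 − 0.00 = 1.00
(As expected: always 1 in Ł∞ since negation is involutive.)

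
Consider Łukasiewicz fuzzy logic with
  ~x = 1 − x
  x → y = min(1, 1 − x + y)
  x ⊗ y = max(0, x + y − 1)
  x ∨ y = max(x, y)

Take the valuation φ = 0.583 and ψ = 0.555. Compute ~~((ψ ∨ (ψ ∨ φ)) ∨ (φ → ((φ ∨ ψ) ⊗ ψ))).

0.583

ψ ∨ φ = max(0.555, 0.583) = 0.583
ψ ∨ (ψ ∨ φ) = max(0.555, 0.583) = 0.583
φ ∨ ψ = max(0.583, 0.555) = 0.583
(φ ∨ ψ) ⊗ ψ = max(0, 0.583 + 0.555 − 1) = max(0, 0.138) = 0.138
φ → ((φ ∨ ψ) ⊗ ψ) = min(1, 1 − 0.583 + 0.138) = min(1, 0.555) = 0.555
(ψ ∨ (ψ ∨ φ)) ∨ (φ → ((φ ∨ ψ) ⊗ ψ)) = max(0.583, 0.555) = 0.583
~((ψ ∨ (ψ ∨ φ)) ∨ (φ → ((φ ∨ ψ) ⊗ ψ))) = 1 − 0.583 = 0.417
~~((ψ ∨ (ψ ∨ φ)) ∨ (φ → ((φ ∨ ψ) ⊗ ψ))) = 1 − 0.417 = 0.583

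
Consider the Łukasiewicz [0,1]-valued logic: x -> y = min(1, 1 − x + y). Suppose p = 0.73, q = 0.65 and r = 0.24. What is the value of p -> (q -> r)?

q -> r = min(1, 1 − 0.65 + 0.24) = min(1, 0.59) = 0.59
p -> (q -> r) = min(1, 1 − 0.73 + 0.59) = min(1, 0.86) = 0.86

0.86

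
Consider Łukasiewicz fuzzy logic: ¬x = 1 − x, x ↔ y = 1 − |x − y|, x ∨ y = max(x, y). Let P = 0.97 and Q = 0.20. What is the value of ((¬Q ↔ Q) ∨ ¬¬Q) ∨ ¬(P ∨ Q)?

0.40

¬Q = 1 − 0.20 = 0.80
¬Q ↔ Q = 1 − |0.80 − 0.20| = 1 − 0.60 = 0.40
¬¬Q = 1 − 0.80 = 0.20
(¬Q ↔ Q) ∨ ¬¬Q = max(0.40, 0.20) = 0.40
P ∨ Q = max(0.97, 0.20) = 0.97
¬(P ∨ Q) = 1 − 0.97 = 0.03
((¬Q ↔ Q) ∨ ¬¬Q) ∨ ¬(P ∨ Q) = max(0.40, 0.03) = 0.40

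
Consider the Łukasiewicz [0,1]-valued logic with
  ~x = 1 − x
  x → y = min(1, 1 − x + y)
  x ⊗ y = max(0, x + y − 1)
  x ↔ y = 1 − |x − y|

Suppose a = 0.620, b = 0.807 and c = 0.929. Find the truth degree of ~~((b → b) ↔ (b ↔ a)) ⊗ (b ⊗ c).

b → b = min(1, 1 − 0.807 + 0.807) = min(1, 1.000) = 1.000
b ↔ a = 1 − |0.807 − 0.620| = 1 − 0.187 = 0.813
(b → b) ↔ (b ↔ a) = 1 − |1.000 − 0.813| = 1 − 0.187 = 0.813
~((b → b) ↔ (b ↔ a)) = 1 − 0.813 = 0.187
~~((b → b) ↔ (b ↔ a)) = 1 − 0.187 = 0.813
b ⊗ c = max(0, 0.807 + 0.929 − 1) = max(0, 0.736) = 0.736
~~((b → b) ↔ (b ↔ a)) ⊗ (b ⊗ c) = max(0, 0.813 + 0.736 − 1) = max(0, 0.549) = 0.549

0.549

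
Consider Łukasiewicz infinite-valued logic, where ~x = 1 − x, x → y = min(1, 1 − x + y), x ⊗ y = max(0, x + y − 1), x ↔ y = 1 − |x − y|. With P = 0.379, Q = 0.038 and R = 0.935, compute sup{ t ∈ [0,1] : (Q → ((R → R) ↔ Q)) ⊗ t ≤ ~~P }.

0.379

R → R = min(1, 1 − 0.935 + 0.935) = min(1, 1.000) = 1.000
(R → R) ↔ Q = 1 − |1.000 − 0.038| = 1 − 0.962 = 0.038
Q → ((R → R) ↔ Q) = min(1, 1 − 0.038 + 0.038) = min(1, 1.000) = 1.000
So the left factor is Q → ((R → R) ↔ Q) = 1.000.
~P = 1 − 0.379 = 0.621
~~P = 1 − 0.621 = 0.379
So the right-hand bound is ~~P = 0.379.
The residuum of the Łukasiewicz t-norm gives the supremum: min(1, 1 − 1.000 + 0.379).
1 − 1.000 + 0.379 = 0.379, so t = min(1, 0.379) = 0.379.
Check: 1.000 ⊗ 0.379 = max(0, 0.379) = 0.379 ≤ 0.379.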